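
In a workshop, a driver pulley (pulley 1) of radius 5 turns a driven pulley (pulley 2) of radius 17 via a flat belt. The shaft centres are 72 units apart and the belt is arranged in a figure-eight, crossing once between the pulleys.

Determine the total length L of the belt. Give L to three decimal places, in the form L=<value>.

crossed belt: β = asin((r1+r2)/C) = asin(22/72) = 17.7916°
wrap1 = wrap2 = π + 2β = 215.5832°
tangent length = C·cosβ = 68.5565
L = (r1+r2)·wrap + 2·C·cosβ = 22·3.7626 + 2·68.5565 = 219.8911

L=219.891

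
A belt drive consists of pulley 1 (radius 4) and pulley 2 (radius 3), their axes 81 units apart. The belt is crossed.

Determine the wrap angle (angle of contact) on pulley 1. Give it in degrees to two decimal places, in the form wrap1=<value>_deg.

wrap1=189.92_deg

crossed belt: β = asin((r1+r2)/C) = asin(7/81) = 4.9577°
wrap1 = wrap2 = π + 2β = 189.9153°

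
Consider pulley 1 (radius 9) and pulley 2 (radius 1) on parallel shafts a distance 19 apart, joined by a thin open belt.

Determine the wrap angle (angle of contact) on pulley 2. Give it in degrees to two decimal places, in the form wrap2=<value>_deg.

open belt: β = asin((r2−r1)/C) = asin(-8/19) = -24.9011°
wrap1 = π − 2β = 229.8021°
wrap2 = π + 2β = 130.1979°

wrap2=130.20_deg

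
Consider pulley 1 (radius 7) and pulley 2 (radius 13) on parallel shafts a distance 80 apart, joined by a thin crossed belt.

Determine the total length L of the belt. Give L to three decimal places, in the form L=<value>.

L=227.858

crossed belt: β = asin((r1+r2)/C) = asin(20/80) = 14.4775°
wrap1 = wrap2 = π + 2β = 208.9550°
tangent length = C·cosβ = 77.4597
L = (r1+r2)·wrap + 2·C·cosβ = 20·3.6470 + 2·77.4597 = 227.8584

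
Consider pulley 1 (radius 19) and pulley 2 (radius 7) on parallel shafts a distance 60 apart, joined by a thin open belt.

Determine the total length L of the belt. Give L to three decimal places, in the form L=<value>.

open belt: β = asin((r2−r1)/C) = asin(-12/60) = -11.5370°
wrap1 = π − 2β = 203.0739°
wrap2 = π + 2β = 156.9261°
tangent length = C·cosβ = 58.7878
L = r1·wrap1 + r2·wrap2 + 2·C·cosβ = 19·3.5443 + 7·2.7389 + 2·58.7878 = 204.0895

L=204.090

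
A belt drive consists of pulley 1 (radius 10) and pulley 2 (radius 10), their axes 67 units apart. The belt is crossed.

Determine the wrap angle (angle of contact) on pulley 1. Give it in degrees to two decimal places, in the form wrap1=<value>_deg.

wrap1=214.74_deg

crossed belt: β = asin((r1+r2)/C) = asin(20/67) = 17.3680°
wrap1 = wrap2 = π + 2β = 214.7360°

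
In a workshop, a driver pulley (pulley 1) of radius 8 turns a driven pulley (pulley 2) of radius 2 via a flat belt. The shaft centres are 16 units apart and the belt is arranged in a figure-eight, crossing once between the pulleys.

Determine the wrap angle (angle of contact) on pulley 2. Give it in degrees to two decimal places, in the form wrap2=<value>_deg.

crossed belt: β = asin((r1+r2)/C) = asin(10/16) = 38.6822°
wrap1 = wrap2 = π + 2β = 257.3644°

wrap2=257.36_deg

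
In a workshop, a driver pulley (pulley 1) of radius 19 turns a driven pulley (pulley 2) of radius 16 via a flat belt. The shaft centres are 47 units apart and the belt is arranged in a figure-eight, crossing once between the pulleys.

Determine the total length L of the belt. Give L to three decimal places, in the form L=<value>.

L=231.497

crossed belt: β = asin((r1+r2)/C) = asin(35/47) = 48.1317°
wrap1 = wrap2 = π + 2β = 276.2634°
tangent length = C·cosβ = 31.3688
L = (r1+r2)·wrap + 2·C·cosβ = 35·4.8217 + 2·31.3688 = 231.4972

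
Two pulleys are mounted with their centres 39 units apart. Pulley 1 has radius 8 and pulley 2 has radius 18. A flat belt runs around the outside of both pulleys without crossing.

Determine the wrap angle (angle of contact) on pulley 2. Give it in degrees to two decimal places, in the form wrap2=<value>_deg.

wrap2=209.71_deg

open belt: β = asin((r2−r1)/C) = asin(10/39) = 14.8572°
wrap1 = π − 2β = 150.2857°
wrap2 = π + 2β = 209.7143°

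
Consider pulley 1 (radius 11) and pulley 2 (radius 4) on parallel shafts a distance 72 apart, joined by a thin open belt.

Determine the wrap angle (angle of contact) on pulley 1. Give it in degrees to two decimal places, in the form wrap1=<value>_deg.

wrap1=191.16_deg

open belt: β = asin((r2−r1)/C) = asin(-7/72) = -5.5792°
wrap1 = π − 2β = 191.1585°
wrap2 = π + 2β = 168.8415°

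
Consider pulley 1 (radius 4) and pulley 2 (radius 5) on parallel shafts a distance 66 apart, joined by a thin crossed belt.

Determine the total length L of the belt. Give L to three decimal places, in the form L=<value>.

L=161.504

crossed belt: β = asin((r1+r2)/C) = asin(9/66) = 7.8375°
wrap1 = wrap2 = π + 2β = 195.6750°
tangent length = C·cosβ = 65.3835
L = (r1+r2)·wrap + 2·C·cosβ = 9·3.4152 + 2·65.3835 = 161.5035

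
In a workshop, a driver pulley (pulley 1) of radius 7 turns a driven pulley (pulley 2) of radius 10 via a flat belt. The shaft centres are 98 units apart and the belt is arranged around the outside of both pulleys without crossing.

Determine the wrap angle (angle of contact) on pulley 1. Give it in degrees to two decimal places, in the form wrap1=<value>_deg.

open belt: β = asin((r2−r1)/C) = asin(3/98) = 1.7542°
wrap1 = π − 2β = 176.4915°
wrap2 = π + 2β = 183.5085°

wrap1=176.49_deg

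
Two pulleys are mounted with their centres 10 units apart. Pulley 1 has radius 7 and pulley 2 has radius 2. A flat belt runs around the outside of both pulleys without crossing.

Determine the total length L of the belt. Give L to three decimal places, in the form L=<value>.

L=50.831

open belt: β = asin((r2−r1)/C) = asin(-5/10) = -30.0000°
wrap1 = π − 2β = 240.0000°
wrap2 = π + 2β = 120.0000°
tangent length = C·cosβ = 8.6603
L = r1·wrap1 + r2·wrap2 + 2·C·cosβ = 7·4.1888 + 2·2.0944 + 2·8.6603 = 50.8308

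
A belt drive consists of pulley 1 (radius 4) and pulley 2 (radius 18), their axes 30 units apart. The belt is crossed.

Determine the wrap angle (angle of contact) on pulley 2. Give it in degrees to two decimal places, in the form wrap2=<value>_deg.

wrap2=274.33_deg

crossed belt: β = asin((r1+r2)/C) = asin(22/30) = 47.1666°
wrap1 = wrap2 = π + 2β = 274.3331°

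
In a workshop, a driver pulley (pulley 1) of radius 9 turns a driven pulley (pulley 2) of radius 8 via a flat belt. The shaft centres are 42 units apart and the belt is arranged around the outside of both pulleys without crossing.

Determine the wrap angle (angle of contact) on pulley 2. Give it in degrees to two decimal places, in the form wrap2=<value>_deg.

open belt: β = asin((r2−r1)/C) = asin(-1/42) = -1.3643°
wrap1 = π − 2β = 182.7286°
wrap2 = π + 2β = 177.2714°

wrap2=177.27_deg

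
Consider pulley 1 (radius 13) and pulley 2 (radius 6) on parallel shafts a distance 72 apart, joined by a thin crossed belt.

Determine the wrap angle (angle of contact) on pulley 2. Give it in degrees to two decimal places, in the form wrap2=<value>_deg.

crossed belt: β = asin((r1+r2)/C) = asin(19/72) = 15.3009°
wrap1 = wrap2 = π + 2β = 210.6019°

wrap2=210.60_deg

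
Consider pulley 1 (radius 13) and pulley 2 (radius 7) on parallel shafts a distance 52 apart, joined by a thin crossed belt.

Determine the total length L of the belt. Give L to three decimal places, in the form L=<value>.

L=174.623

crossed belt: β = asin((r1+r2)/C) = asin(20/52) = 22.6199°
wrap1 = wrap2 = π + 2β = 225.2397°
tangent length = C·cosβ = 48.0000
L = (r1+r2)·wrap + 2·C·cosβ = 20·3.9312 + 2·48.0000 = 174.6235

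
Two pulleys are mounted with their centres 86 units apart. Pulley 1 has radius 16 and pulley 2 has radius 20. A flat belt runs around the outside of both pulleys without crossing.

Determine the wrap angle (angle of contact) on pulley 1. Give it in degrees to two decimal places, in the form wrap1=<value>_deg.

open belt: β = asin((r2−r1)/C) = asin(4/86) = 2.6659°
wrap1 = π − 2β = 174.6682°
wrap2 = π + 2β = 185.3318°

wrap1=174.67_deg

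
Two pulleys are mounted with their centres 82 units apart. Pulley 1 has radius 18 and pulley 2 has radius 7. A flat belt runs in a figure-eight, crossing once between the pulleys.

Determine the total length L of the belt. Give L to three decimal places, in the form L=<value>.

crossed belt: β = asin((r1+r2)/C) = asin(25/82) = 17.7508°
wrap1 = wrap2 = π + 2β = 215.5017°
tangent length = C·cosβ = 78.0961
L = (r1+r2)·wrap + 2·C·cosβ = 25·3.7612 + 2·78.0961 = 250.2225

L=250.223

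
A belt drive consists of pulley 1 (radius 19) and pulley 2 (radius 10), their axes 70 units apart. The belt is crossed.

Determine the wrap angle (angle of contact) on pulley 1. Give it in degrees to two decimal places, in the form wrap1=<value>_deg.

wrap1=228.95_deg

crossed belt: β = asin((r1+r2)/C) = asin(29/70) = 24.4743°
wrap1 = wrap2 = π + 2β = 228.9487°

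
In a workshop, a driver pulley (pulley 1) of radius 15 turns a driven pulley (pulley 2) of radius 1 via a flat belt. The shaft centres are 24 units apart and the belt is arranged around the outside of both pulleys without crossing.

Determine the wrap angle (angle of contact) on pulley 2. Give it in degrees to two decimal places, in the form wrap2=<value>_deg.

open belt: β = asin((r2−r1)/C) = asin(-14/24) = -35.6853°
wrap1 = π − 2β = 251.3707°
wrap2 = π + 2β = 108.6293°

wrap2=108.63_deg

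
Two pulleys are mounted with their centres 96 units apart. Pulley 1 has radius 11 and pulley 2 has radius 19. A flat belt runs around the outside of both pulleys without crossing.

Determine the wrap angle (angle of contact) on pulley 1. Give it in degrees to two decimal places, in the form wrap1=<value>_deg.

wrap1=170.44_deg

open belt: β = asin((r2−r1)/C) = asin(8/96) = 4.7802°
wrap1 = π − 2β = 170.4396°
wrap2 = π + 2β = 189.5604°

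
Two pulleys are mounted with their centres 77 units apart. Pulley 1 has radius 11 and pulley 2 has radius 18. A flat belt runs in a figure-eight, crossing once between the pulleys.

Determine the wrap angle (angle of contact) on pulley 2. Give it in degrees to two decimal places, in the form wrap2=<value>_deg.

wrap2=224.25_deg

crossed belt: β = asin((r1+r2)/C) = asin(29/77) = 22.1247°
wrap1 = wrap2 = π + 2β = 224.2494°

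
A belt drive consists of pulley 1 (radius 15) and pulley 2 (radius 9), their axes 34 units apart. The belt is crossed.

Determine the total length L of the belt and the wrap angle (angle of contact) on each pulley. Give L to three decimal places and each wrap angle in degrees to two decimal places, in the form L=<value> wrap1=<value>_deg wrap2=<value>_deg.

crossed belt: β = asin((r1+r2)/C) = asin(24/34) = 44.9009°
wrap1 = wrap2 = π + 2β = 269.8017°
tangent length = C·cosβ = 24.0832
L = (r1+r2)·wrap + 2·C·cosβ = 24·4.7089 + 2·24.0832 = 161.1807

L=161.181 wrap1=269.80_deg wrap2=269.80_deg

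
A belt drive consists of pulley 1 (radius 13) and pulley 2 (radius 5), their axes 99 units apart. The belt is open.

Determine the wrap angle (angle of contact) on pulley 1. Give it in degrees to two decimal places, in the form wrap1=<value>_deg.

wrap1=189.27_deg

open belt: β = asin((r2−r1)/C) = asin(-8/99) = -4.6350°
wrap1 = π − 2β = 189.2700°
wrap2 = π + 2β = 170.7300°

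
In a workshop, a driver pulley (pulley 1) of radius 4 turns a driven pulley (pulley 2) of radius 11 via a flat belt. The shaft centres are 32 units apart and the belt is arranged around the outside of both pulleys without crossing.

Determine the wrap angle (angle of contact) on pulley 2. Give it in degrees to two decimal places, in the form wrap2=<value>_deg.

open belt: β = asin((r2−r1)/C) = asin(7/32) = 12.6356°
wrap1 = π − 2β = 154.7287°
wrap2 = π + 2β = 205.2713°

wrap2=205.27_deg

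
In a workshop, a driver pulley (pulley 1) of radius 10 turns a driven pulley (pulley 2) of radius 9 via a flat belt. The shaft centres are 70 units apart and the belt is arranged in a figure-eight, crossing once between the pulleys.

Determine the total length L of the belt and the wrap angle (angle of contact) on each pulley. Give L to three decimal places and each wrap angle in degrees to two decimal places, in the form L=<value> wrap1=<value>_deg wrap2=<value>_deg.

L=204.880 wrap1=211.50_deg wrap2=211.50_deg

crossed belt: β = asin((r1+r2)/C) = asin(19/70) = 15.7493°
wrap1 = wrap2 = π + 2β = 211.4986°
tangent length = C·cosβ = 67.3721
L = (r1+r2)·wrap + 2·C·cosβ = 19·3.6913 + 2·67.3721 = 204.8798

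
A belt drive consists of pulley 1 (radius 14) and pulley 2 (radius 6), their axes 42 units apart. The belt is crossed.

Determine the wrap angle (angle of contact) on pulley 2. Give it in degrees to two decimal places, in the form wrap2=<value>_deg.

wrap2=236.87_deg

crossed belt: β = asin((r1+r2)/C) = asin(20/42) = 28.4369°
wrap1 = wrap2 = π + 2β = 236.8738°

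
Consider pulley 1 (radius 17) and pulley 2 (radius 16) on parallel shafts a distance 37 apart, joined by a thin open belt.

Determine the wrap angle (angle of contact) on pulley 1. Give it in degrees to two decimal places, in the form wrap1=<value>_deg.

open belt: β = asin((r2−r1)/C) = asin(-1/37) = -1.5487°
wrap1 = π − 2β = 183.0974°
wrap2 = π + 2β = 176.9026°

wrap1=183.10_deg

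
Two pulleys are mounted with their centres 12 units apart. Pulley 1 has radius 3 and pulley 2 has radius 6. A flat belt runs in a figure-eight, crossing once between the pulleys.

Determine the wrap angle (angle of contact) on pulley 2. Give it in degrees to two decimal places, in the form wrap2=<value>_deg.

wrap2=277.18_deg

crossed belt: β = asin((r1+r2)/C) = asin(9/12) = 48.5904°
wrap1 = wrap2 = π + 2β = 277.1808°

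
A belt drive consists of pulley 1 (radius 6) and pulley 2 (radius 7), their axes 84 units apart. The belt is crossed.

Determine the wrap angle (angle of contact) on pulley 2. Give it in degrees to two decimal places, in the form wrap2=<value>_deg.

crossed belt: β = asin((r1+r2)/C) = asin(13/84) = 8.9030°
wrap1 = wrap2 = π + 2β = 197.8060°

wrap2=197.81_deg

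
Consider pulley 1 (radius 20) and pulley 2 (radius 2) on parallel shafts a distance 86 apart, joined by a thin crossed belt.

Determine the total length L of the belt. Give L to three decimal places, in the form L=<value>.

crossed belt: β = asin((r1+r2)/C) = asin(22/86) = 14.8218°
wrap1 = wrap2 = π + 2β = 209.6436°
tangent length = C·cosβ = 83.1384
L = (r1+r2)·wrap + 2·C·cosβ = 22·3.6590 + 2·83.1384 = 246.7743

L=246.774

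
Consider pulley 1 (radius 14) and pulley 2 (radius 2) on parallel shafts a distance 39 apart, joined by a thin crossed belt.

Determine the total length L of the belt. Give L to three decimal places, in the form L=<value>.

L=134.927

crossed belt: β = asin((r1+r2)/C) = asin(16/39) = 24.2209°
wrap1 = wrap2 = π + 2β = 228.4419°
tangent length = C·cosβ = 35.5668
L = (r1+r2)·wrap + 2·C·cosβ = 16·3.9871 + 2·35.5668 = 134.9267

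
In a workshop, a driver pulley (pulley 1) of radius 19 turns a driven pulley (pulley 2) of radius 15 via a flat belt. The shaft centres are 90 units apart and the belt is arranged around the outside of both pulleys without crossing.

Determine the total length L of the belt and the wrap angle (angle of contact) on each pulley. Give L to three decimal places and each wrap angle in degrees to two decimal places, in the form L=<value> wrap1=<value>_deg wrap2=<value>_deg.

open belt: β = asin((r2−r1)/C) = asin(-4/90) = -2.5473°
wrap1 = π − 2β = 185.0946°
wrap2 = π + 2β = 174.9054°
tangent length = C·cosβ = 89.9111
L = r1·wrap1 + r2·wrap2 + 2·C·cosβ = 19·3.2305 + 15·3.0527 + 2·89.9111 = 286.9920

L=286.992 wrap1=185.09_deg wrap2=174.91_deg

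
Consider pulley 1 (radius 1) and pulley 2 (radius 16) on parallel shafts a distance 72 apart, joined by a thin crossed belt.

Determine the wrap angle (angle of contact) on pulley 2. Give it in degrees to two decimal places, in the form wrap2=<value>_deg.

wrap2=207.31_deg

crossed belt: β = asin((r1+r2)/C) = asin(17/72) = 13.6571°
wrap1 = wrap2 = π + 2β = 207.3143°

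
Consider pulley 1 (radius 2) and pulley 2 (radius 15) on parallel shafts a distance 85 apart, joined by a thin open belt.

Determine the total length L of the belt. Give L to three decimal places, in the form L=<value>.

L=225.399

open belt: β = asin((r2−r1)/C) = asin(13/85) = 8.7974°
wrap1 = π − 2β = 162.4052°
wrap2 = π + 2β = 197.5948°
tangent length = C·cosβ = 84.0000
L = r1·wrap1 + r2·wrap2 + 2·C·cosβ = 2·2.8345 + 15·3.4487 + 2·84.0000 = 225.3992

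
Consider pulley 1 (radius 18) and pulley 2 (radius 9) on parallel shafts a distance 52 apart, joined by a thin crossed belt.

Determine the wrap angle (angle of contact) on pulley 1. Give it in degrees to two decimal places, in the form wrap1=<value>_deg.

crossed belt: β = asin((r1+r2)/C) = asin(27/52) = 31.2807°
wrap1 = wrap2 = π + 2β = 242.5613°

wrap1=242.56_deg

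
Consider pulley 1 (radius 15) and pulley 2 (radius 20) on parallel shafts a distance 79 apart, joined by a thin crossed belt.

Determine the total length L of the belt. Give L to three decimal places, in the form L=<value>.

L=283.732

crossed belt: β = asin((r1+r2)/C) = asin(35/79) = 26.2979°
wrap1 = wrap2 = π + 2β = 232.5958°
tangent length = C·cosβ = 70.8237
L = (r1+r2)·wrap + 2·C·cosβ = 35·4.0596 + 2·70.8237 = 283.7321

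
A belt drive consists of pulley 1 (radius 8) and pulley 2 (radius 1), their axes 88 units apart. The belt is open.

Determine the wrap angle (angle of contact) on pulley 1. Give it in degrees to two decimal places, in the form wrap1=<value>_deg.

open belt: β = asin((r2−r1)/C) = asin(-7/88) = -4.5624°
wrap1 = π − 2β = 189.1249°
wrap2 = π + 2β = 170.8751°

wrap1=189.12_deg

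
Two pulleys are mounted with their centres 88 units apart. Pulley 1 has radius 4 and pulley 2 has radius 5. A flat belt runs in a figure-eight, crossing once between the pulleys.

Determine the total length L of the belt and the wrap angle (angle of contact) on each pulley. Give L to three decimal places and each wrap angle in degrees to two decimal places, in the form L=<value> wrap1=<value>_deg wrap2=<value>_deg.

crossed belt: β = asin((r1+r2)/C) = asin(9/88) = 5.8701°
wrap1 = wrap2 = π + 2β = 191.7401°
tangent length = C·cosβ = 87.5386
L = (r1+r2)·wrap + 2·C·cosβ = 9·3.3465 + 2·87.5386 = 205.1956

L=205.196 wrap1=191.74_deg wrap2=191.74_deg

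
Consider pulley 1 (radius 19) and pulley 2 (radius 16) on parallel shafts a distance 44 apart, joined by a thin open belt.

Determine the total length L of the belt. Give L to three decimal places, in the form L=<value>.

L=198.160

open belt: β = asin((r2−r1)/C) = asin(-3/44) = -3.9096°
wrap1 = π − 2β = 187.8191°
wrap2 = π + 2β = 172.1809°
tangent length = C·cosβ = 43.8976
L = r1·wrap1 + r2·wrap2 + 2·C·cosβ = 19·3.2781 + 16·3.0051 + 2·43.8976 = 198.1604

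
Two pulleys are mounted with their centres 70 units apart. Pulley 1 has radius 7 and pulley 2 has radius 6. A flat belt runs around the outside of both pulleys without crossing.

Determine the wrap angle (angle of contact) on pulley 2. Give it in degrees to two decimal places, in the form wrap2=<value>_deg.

open belt: β = asin((r2−r1)/C) = asin(-1/70) = -0.8185°
wrap1 = π − 2β = 181.6371°
wrap2 = π + 2β = 178.3629°

wrap2=178.36_deg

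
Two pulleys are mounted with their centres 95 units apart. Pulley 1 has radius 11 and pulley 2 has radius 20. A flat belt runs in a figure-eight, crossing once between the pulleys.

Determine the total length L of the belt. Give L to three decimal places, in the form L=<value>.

L=297.598

crossed belt: β = asin((r1+r2)/C) = asin(31/95) = 19.0453°
wrap1 = wrap2 = π + 2β = 218.0906°
tangent length = C·cosβ = 89.7998
L = (r1+r2)·wrap + 2·C·cosβ = 31·3.8064 + 2·89.7998 = 297.5979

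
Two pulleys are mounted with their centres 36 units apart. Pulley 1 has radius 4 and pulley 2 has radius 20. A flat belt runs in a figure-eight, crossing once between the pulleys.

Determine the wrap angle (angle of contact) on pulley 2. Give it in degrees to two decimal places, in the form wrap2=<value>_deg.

wrap2=263.62_deg

crossed belt: β = asin((r1+r2)/C) = asin(24/36) = 41.8103°
wrap1 = wrap2 = π + 2β = 263.6206°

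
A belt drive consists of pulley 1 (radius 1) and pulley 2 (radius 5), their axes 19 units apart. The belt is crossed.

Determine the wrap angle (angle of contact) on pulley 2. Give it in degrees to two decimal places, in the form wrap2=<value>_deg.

crossed belt: β = asin((r1+r2)/C) = asin(6/19) = 18.4085°
wrap1 = wrap2 = π + 2β = 216.8170°

wrap2=216.82_deg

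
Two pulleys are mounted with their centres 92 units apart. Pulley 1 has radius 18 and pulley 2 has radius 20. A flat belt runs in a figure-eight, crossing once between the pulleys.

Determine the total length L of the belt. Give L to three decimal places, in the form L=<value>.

crossed belt: β = asin((r1+r2)/C) = asin(38/92) = 24.3962°
wrap1 = wrap2 = π + 2β = 228.7923°
tangent length = C·cosβ = 83.7854
L = (r1+r2)·wrap + 2·C·cosβ = 38·3.9932 + 2·83.7854 = 319.3117

L=319.312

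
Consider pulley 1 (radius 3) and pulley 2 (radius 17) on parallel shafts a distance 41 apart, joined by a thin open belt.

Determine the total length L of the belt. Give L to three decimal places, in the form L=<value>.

open belt: β = asin((r2−r1)/C) = asin(14/41) = 19.9661°
wrap1 = π − 2β = 140.0679°
wrap2 = π + 2β = 219.9321°
tangent length = C·cosβ = 38.5357
L = r1·wrap1 + r2·wrap2 + 2·C·cosβ = 3·2.4446 + 17·3.8385 + 2·38.5357 = 149.6605

L=149.661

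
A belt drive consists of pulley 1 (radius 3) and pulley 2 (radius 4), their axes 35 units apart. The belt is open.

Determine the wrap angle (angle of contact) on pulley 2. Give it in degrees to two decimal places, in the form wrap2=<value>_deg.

wrap2=183.27_deg

open belt: β = asin((r2−r1)/C) = asin(1/35) = 1.6372°
wrap1 = π − 2β = 176.7255°
wrap2 = π + 2β = 183.2745°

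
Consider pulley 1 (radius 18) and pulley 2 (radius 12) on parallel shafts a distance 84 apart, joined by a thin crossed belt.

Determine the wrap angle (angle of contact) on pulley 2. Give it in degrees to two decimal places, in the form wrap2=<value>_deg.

crossed belt: β = asin((r1+r2)/C) = asin(30/84) = 20.9248°
wrap1 = wrap2 = π + 2β = 221.8497°

wrap2=221.85_deg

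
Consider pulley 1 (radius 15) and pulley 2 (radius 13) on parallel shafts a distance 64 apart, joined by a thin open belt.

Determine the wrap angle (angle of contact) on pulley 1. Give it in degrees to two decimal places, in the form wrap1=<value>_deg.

open belt: β = asin((r2−r1)/C) = asin(-2/64) = -1.7908°
wrap1 = π − 2β = 183.5816°
wrap2 = π + 2β = 176.4184°

wrap1=183.58_deg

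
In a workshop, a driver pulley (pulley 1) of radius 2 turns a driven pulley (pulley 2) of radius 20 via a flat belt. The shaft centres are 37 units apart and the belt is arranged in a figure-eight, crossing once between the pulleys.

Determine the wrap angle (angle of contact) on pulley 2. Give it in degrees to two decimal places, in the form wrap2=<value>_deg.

crossed belt: β = asin((r1+r2)/C) = asin(22/37) = 36.4837°
wrap1 = wrap2 = π + 2β = 252.9675°

wrap2=252.97_deg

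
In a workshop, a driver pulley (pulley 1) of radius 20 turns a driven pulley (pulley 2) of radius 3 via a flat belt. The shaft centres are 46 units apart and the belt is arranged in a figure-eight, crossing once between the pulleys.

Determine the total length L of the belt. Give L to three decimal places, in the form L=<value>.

crossed belt: β = asin((r1+r2)/C) = asin(23/46) = 30.0000°
wrap1 = wrap2 = π + 2β = 240.0000°
tangent length = C·cosβ = 39.8372
L = (r1+r2)·wrap + 2·C·cosβ = 23·4.1888 + 2·39.8372 = 176.0165

L=176.017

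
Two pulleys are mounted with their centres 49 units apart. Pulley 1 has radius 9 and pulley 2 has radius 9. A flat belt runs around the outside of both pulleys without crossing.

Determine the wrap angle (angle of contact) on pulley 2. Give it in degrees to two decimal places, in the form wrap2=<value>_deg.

wrap2=180.00_deg

open belt: β = asin((r2−r1)/C) = asin(0/49) = 0.0000°
wrap1 = π − 2β = 180.0000°
wrap2 = π + 2β = 180.0000°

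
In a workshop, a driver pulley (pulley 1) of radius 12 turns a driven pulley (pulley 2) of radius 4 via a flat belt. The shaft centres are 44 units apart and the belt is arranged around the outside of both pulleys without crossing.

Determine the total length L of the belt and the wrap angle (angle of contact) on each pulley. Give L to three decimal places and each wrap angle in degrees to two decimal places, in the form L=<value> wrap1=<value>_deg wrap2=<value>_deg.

open belt: β = asin((r2−r1)/C) = asin(-8/44) = -10.4757°
wrap1 = π − 2β = 200.9514°
wrap2 = π + 2β = 159.0486°
tangent length = C·cosβ = 43.2666
L = r1·wrap1 + r2·wrap2 + 2·C·cosβ = 12·3.5073 + 4·2.7759 + 2·43.2666 = 139.7241

L=139.724 wrap1=200.95_deg wrap2=159.05_deg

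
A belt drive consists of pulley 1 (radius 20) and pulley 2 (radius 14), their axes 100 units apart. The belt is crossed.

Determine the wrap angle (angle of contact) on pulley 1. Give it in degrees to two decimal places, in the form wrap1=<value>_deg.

wrap1=219.75_deg

crossed belt: β = asin((r1+r2)/C) = asin(34/100) = 19.8769°
wrap1 = wrap2 = π + 2β = 219.7537°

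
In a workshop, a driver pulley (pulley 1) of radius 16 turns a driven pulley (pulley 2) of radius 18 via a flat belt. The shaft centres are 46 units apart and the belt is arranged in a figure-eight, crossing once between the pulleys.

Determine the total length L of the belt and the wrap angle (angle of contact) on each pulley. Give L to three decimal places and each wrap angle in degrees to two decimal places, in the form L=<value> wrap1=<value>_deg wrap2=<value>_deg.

crossed belt: β = asin((r1+r2)/C) = asin(34/46) = 47.6574°
wrap1 = wrap2 = π + 2β = 275.3148°
tangent length = C·cosβ = 30.9839
L = (r1+r2)·wrap + 2·C·cosβ = 34·4.8051 + 2·30.9839 = 225.3428

L=225.343 wrap1=275.31_deg wrap2=275.31_deg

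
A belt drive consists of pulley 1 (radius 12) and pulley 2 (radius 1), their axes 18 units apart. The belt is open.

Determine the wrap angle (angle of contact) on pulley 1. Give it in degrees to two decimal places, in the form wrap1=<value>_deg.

wrap1=255.34_deg

open belt: β = asin((r2−r1)/C) = asin(-11/18) = -37.6699°
wrap1 = π − 2β = 255.3398°
wrap2 = π + 2β = 104.6602°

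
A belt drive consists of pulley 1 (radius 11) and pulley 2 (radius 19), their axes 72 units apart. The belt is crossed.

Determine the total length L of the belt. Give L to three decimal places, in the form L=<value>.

crossed belt: β = asin((r1+r2)/C) = asin(30/72) = 24.6243°
wrap1 = wrap2 = π + 2β = 229.2486°
tangent length = C·cosβ = 65.4523
L = (r1+r2)·wrap + 2·C·cosβ = 30·4.0011 + 2·65.4523 = 250.9389

L=250.939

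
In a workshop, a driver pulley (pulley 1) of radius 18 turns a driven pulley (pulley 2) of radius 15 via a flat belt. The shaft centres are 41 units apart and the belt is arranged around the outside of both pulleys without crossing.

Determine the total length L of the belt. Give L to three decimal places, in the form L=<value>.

L=185.892

open belt: β = asin((r2−r1)/C) = asin(-3/41) = -4.1961°
wrap1 = π − 2β = 188.3922°
wrap2 = π + 2β = 171.6078°
tangent length = C·cosβ = 40.8901
L = r1·wrap1 + r2·wrap2 + 2·C·cosβ = 18·3.2881 + 15·2.9951 + 2·40.8901 = 185.8922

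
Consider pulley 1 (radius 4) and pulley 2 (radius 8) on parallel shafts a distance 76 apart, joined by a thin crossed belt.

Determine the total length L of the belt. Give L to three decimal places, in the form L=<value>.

L=191.598

crossed belt: β = asin((r1+r2)/C) = asin(12/76) = 9.0847°
wrap1 = wrap2 = π + 2β = 198.1694°
tangent length = C·cosβ = 75.0467
L = (r1+r2)·wrap + 2·C·cosβ = 12·3.4587 + 2·75.0467 = 191.5978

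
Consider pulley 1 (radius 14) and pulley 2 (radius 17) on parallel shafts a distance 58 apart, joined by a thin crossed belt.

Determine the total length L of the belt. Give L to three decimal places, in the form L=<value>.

crossed belt: β = asin((r1+r2)/C) = asin(31/58) = 32.3088°
wrap1 = wrap2 = π + 2β = 244.6177°
tangent length = C·cosβ = 49.0204
L = (r1+r2)·wrap + 2·C·cosβ = 31·4.2694 + 2·49.0204 = 230.3917

L=230.392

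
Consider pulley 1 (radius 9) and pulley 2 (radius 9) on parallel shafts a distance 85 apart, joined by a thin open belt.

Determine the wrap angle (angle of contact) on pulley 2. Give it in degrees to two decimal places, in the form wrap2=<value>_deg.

open belt: β = asin((r2−r1)/C) = asin(0/85) = 0.0000°
wrap1 = π − 2β = 180.0000°
wrap2 = π + 2β = 180.0000°

wrap2=180.00_deg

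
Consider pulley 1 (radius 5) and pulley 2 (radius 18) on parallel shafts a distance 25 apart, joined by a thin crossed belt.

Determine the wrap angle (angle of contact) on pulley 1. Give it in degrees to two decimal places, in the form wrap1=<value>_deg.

crossed belt: β = asin((r1+r2)/C) = asin(23/25) = 66.9261°
wrap1 = wrap2 = π + 2β = 313.8522°

wrap1=313.85_deg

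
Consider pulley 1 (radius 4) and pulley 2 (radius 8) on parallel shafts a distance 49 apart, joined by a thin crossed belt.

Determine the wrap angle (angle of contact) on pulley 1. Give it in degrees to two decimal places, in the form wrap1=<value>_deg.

wrap1=208.35_deg

crossed belt: β = asin((r1+r2)/C) = asin(12/49) = 14.1758°
wrap1 = wrap2 = π + 2β = 208.3516°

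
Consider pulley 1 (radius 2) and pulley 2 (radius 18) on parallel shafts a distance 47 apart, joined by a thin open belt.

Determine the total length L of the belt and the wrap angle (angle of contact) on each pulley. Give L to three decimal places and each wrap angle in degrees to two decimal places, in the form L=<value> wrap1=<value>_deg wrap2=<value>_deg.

open belt: β = asin((r2−r1)/C) = asin(16/47) = 19.9028°
wrap1 = π − 2β = 140.1944°
wrap2 = π + 2β = 219.8056°
tangent length = C·cosβ = 44.1928
L = r1·wrap1 + r2·wrap2 + 2·C·cosβ = 2·2.4469 + 18·3.8363 + 2·44.1928 = 162.3332

L=162.333 wrap1=140.19_deg wrap2=219.81_deg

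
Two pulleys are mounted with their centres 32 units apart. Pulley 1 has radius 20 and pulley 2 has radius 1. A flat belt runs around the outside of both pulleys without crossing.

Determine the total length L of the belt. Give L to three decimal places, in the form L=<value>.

L=141.628

open belt: β = asin((r2−r1)/C) = asin(-19/32) = -36.4236°
wrap1 = π − 2β = 252.8471°
wrap2 = π + 2β = 107.1529°
tangent length = C·cosβ = 25.7488
L = r1·wrap1 + r2·wrap2 + 2·C·cosβ = 20·4.4130 + 1·1.8702 + 2·25.7488 = 141.6280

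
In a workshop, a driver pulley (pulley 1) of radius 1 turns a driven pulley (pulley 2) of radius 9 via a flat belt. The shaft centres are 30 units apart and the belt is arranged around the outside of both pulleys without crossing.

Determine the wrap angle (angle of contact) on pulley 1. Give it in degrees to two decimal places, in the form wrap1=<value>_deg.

open belt: β = asin((r2−r1)/C) = asin(8/30) = 15.4660°
wrap1 = π − 2β = 149.0680°
wrap2 = π + 2β = 210.9320°

wrap1=149.07_deg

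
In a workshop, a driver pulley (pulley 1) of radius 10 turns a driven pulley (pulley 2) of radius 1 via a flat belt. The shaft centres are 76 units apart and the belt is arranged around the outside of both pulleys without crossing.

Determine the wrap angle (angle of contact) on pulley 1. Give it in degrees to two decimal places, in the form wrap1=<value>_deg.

open belt: β = asin((r2−r1)/C) = asin(-9/76) = -6.8010°
wrap1 = π − 2β = 193.6020°
wrap2 = π + 2β = 166.3980°

wrap1=193.60_deg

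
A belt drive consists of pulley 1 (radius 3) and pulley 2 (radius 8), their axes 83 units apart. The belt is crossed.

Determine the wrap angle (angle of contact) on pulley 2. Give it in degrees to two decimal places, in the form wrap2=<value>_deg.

wrap2=195.23_deg

crossed belt: β = asin((r1+r2)/C) = asin(11/83) = 7.6158°
wrap1 = wrap2 = π + 2β = 195.2316°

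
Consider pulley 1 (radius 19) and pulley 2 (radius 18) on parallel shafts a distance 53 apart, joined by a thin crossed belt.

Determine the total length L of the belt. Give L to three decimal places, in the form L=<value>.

L=249.318

crossed belt: β = asin((r1+r2)/C) = asin(37/53) = 44.2758°
wrap1 = wrap2 = π + 2β = 268.5516°
tangent length = C·cosβ = 37.9473
L = (r1+r2)·wrap + 2·C·cosβ = 37·4.6871 + 2·37.9473 = 249.3177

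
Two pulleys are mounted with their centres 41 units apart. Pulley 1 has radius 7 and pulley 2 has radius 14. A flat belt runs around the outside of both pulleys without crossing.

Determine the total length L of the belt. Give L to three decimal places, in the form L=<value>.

L=149.171

open belt: β = asin((r2−r1)/C) = asin(7/41) = 9.8304°
wrap1 = π − 2β = 160.3393°
wrap2 = π + 2β = 199.6607°
tangent length = C·cosβ = 40.3980
L = r1·wrap1 + r2·wrap2 + 2·C·cosβ = 7·2.7984 + 14·3.4847 + 2·40.3980 = 149.1715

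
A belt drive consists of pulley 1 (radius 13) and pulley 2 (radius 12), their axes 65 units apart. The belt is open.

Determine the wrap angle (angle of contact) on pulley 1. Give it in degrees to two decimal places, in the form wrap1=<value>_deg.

open belt: β = asin((r2−r1)/C) = asin(-1/65) = -0.8815°
wrap1 = π − 2β = 181.7630°
wrap2 = π + 2β = 178.2370°

wrap1=181.76_deg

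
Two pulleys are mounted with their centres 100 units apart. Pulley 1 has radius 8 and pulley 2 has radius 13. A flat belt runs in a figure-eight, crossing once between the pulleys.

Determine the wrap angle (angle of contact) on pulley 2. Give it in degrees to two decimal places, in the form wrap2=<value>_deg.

crossed belt: β = asin((r1+r2)/C) = asin(21/100) = 12.1224°
wrap1 = wrap2 = π + 2β = 204.2447°

wrap2=204.24_deg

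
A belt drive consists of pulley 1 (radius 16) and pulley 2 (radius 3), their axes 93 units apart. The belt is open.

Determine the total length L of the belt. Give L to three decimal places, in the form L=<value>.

open belt: β = asin((r2−r1)/C) = asin(-13/93) = -8.0354°
wrap1 = π − 2β = 196.0708°
wrap2 = π + 2β = 163.9292°
tangent length = C·cosβ = 92.0869
L = r1·wrap1 + r2·wrap2 + 2·C·cosβ = 16·3.4221 + 3·2.8611 + 2·92.0869 = 247.5104

L=247.510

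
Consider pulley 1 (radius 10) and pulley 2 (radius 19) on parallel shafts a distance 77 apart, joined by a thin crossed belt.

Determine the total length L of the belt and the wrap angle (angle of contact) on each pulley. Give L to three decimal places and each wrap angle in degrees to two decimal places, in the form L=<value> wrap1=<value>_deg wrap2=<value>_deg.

L=256.163 wrap1=224.25_deg wrap2=224.25_deg

crossed belt: β = asin((r1+r2)/C) = asin(29/77) = 22.1247°
wrap1 = wrap2 = π + 2β = 224.2494°
tangent length = C·cosβ = 71.3302
L = (r1+r2)·wrap + 2·C·cosβ = 29·3.9139 + 2·71.3302 = 256.1632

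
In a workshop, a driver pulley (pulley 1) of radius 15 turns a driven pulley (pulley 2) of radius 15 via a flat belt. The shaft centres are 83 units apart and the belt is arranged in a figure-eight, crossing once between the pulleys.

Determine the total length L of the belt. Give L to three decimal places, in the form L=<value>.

crossed belt: β = asin((r1+r2)/C) = asin(30/83) = 21.1890°
wrap1 = wrap2 = π + 2β = 222.3780°
tangent length = C·cosβ = 77.3886
L = (r1+r2)·wrap + 2·C·cosβ = 30·3.8812 + 2·77.3886 = 271.2141

L=271.214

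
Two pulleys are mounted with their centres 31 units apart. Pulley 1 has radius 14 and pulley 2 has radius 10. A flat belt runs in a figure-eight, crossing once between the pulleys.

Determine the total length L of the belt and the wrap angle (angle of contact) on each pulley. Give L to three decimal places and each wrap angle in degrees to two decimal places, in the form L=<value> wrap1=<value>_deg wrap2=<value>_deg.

L=157.142 wrap1=281.46_deg wrap2=281.46_deg

crossed belt: β = asin((r1+r2)/C) = asin(24/31) = 50.7320°
wrap1 = wrap2 = π + 2β = 281.4639°
tangent length = C·cosβ = 19.6214
L = (r1+r2)·wrap + 2·C·cosβ = 24·4.9125 + 2·19.6214 = 157.1422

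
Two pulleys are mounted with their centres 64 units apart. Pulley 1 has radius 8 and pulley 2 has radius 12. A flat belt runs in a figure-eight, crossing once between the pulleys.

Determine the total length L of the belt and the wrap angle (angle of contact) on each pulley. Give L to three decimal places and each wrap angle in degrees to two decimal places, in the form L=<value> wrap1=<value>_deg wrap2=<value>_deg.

crossed belt: β = asin((r1+r2)/C) = asin(20/64) = 18.2100°
wrap1 = wrap2 = π + 2β = 216.4199°
tangent length = C·cosβ = 60.7947
L = (r1+r2)·wrap + 2·C·cosβ = 20·3.7772 + 2·60.7947 = 197.1343

L=197.134 wrap1=216.42_deg wrap2=216.42_deg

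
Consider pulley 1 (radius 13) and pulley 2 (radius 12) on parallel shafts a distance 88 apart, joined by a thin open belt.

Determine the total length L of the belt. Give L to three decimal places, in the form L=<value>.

open belt: β = asin((r2−r1)/C) = asin(-1/88) = -0.6511°
wrap1 = π − 2β = 181.3022°
wrap2 = π + 2β = 178.6978°
tangent length = C·cosβ = 87.9943
L = r1·wrap1 + r2·wrap2 + 2·C·cosβ = 13·3.1643 + 12·3.1189 + 2·87.9943 = 254.5512

L=254.551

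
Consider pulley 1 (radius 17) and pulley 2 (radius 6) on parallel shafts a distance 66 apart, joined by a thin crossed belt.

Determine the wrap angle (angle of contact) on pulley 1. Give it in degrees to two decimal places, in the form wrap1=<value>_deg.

crossed belt: β = asin((r1+r2)/C) = asin(23/66) = 20.3947°
wrap1 = wrap2 = π + 2β = 220.7893°

wrap1=220.79_deg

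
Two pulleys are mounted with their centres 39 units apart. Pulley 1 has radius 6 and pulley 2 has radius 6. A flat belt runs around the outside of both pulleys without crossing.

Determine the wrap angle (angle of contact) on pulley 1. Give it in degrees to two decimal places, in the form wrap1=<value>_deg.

open belt: β = asin((r2−r1)/C) = asin(0/39) = 0.0000°
wrap1 = π − 2β = 180.0000°
wrap2 = π + 2β = 180.0000°

wrap1=180.00_deg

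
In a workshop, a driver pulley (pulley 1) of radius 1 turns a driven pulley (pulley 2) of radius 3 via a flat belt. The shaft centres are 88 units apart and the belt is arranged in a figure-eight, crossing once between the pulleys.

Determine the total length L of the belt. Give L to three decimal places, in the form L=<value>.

crossed belt: β = asin((r1+r2)/C) = asin(4/88) = 2.6053°
wrap1 = wrap2 = π + 2β = 185.2105°
tangent length = C·cosβ = 87.9090
L = (r1+r2)·wrap + 2·C·cosβ = 4·3.2325 + 2·87.9090 = 188.7482

L=188.748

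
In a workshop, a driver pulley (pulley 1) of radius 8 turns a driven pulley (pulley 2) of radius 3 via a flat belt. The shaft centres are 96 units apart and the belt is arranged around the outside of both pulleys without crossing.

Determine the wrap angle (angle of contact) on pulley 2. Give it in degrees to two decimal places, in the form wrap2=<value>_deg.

wrap2=174.03_deg

open belt: β = asin((r2−r1)/C) = asin(-5/96) = -2.9855°
wrap1 = π − 2β = 185.9710°
wrap2 = π + 2β = 174.0290°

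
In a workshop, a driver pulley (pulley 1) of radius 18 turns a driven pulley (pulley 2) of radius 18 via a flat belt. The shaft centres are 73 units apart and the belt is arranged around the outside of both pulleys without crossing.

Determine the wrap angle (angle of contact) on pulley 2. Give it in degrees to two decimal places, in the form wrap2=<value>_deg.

open belt: β = asin((r2−r1)/C) = asin(0/73) = 0.0000°
wrap1 = π − 2β = 180.0000°
wrap2 = π + 2β = 180.0000°

wrap2=180.00_deg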